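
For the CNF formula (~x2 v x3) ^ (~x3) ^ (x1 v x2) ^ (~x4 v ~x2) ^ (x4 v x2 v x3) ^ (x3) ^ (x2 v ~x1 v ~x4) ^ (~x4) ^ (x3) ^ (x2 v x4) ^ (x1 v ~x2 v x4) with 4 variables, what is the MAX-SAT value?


Enumerate all 16 truth assignments.
For each, count how many of the 11 clauses are satisfied.
The formula is not fully satisfiable, so the maximum is below 11.
Maximum simultaneously satisfiable clauses = 10.

10


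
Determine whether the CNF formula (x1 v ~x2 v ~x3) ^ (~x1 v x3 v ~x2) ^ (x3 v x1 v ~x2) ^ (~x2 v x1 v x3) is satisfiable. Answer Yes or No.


Check all 8 possible truth assignments.
Number of satisfying assignments found: 5.
The formula is satisfiable.

Yes


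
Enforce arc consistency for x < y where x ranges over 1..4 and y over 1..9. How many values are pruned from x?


For the constraint x < y, x needs a supporting value in y's domain.
x can be at most 8 (one less than y's maximum).
Valid x values from domain: 4 out of 4.
Pruned = 4 - 4 = 0.

0


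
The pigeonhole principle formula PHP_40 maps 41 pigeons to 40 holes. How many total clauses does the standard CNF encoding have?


The PHP encoding has two parts:
1) At-least-one-hole clauses: 41 (one per pigeon, each with 40 literals).
2) At-most-one-pigeon-per-hole clauses: 40 holes * C(41,2) = 40 * 820 = 32800.
Total clauses = 41 + 32800 = 32841.

32841


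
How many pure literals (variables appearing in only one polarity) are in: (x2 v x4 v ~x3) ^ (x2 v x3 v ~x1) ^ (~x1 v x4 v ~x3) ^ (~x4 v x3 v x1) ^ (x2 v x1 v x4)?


A pure literal appears in only one polarity across all clauses.
Pure literals: x2 (positive only).
Count = 1.

1


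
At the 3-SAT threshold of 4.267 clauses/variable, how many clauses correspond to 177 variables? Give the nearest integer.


The 3-SAT phase transition occurs at approximately 4.267 clauses per variable.
m = 4.267 * 177 = 755.259.
Rounded to nearest integer: 755.

755


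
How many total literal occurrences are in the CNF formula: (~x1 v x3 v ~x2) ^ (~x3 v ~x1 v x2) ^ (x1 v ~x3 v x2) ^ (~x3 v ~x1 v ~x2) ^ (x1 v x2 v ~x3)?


Clause lengths: 3, 3, 3, 3, 3.
Sum = 3 + 3 + 3 + 3 + 3 = 15.

15


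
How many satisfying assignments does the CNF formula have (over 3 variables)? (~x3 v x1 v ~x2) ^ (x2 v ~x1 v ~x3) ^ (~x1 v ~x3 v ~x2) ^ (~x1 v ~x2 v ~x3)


Enumerate all 8 truth assignments over 3 variables.
Test each against every clause.
Satisfying assignments found: 5.

5


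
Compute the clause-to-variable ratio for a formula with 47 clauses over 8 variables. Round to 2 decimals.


Clause-to-variable ratio = clauses / variables.
47 / 8 = 5.88.

5.88


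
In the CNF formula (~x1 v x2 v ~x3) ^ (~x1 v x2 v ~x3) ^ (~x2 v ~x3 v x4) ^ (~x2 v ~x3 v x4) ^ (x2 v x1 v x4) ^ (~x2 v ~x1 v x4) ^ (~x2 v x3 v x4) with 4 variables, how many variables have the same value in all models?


Find all satisfying assignments: 8 model(s).
Check which variables have the same value in every model.
No variable is fixed across all models.
Backbone size = 0.

0


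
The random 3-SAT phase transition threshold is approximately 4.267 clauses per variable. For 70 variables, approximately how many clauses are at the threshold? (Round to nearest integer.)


The 3-SAT phase transition occurs at approximately 4.267 clauses per variable.
m = 4.267 * 70 = 298.69.
Rounded to nearest integer: 299.

299


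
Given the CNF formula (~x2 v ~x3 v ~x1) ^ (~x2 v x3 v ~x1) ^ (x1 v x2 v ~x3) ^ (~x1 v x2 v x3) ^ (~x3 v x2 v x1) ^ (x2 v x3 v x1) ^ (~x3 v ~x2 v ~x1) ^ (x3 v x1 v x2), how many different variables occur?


Identify each distinct variable in the formula.
Variables found: x1, x2, x3.
Total distinct variables = 3.

3


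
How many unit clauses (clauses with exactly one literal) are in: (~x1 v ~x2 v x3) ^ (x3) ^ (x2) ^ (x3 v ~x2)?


A unit clause contains exactly one literal.
Unit clauses found: (x3), (x2).
Count = 2.

2


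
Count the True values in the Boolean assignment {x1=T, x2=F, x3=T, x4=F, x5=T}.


The weight is the number of variables assigned True.
True variables: x1, x3, x5.
Weight = 3.

3


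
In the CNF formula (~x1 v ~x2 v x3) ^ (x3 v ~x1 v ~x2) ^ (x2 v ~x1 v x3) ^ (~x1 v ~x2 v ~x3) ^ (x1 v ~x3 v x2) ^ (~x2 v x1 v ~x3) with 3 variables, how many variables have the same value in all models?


Find all satisfying assignments: 3 model(s).
Check which variables have the same value in every model.
No variable is fixed across all models.
Backbone size = 0.

0


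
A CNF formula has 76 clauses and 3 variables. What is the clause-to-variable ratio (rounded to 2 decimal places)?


Clause-to-variable ratio = clauses / variables.
76 / 3 = 25.33.

25.33


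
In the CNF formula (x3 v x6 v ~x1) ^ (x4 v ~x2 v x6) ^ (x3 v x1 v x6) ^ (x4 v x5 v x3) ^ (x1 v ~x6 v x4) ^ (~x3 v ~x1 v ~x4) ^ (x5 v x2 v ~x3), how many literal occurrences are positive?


Scan each clause for unnegated literals.
Clause 1: 2 positive; Clause 2: 2 positive; Clause 3: 3 positive; Clause 4: 3 positive; Clause 5: 2 positive; Clause 6: 0 positive; Clause 7: 2 positive.
Total positive literal occurrences = 14.

14


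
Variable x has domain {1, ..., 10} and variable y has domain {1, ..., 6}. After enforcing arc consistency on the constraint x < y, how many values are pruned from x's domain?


For the constraint x < y, x needs a supporting value in y's domain.
x can be at most 5 (one less than y's maximum).
Valid x values from domain: 5 out of 10.
Pruned = 10 - 5 = 5.

5


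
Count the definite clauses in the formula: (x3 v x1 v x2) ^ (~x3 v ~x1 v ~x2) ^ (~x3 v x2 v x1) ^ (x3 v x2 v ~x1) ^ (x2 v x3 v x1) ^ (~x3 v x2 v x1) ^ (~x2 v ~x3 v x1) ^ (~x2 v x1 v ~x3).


A definite clause has exactly one positive literal.
Clause 1: 3 positive -> not definite
Clause 2: 0 positive -> not definite
Clause 3: 2 positive -> not definite
Clause 4: 2 positive -> not definite
Clause 5: 3 positive -> not definite
Clause 6: 2 positive -> not definite
Clause 7: 1 positive -> definite
Clause 8: 1 positive -> definite
Definite clause count = 2.

2


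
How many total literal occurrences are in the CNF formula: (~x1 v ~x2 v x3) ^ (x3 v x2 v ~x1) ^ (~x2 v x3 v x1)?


Clause lengths: 3, 3, 3.
Sum = 3 + 3 + 3 = 9.

9


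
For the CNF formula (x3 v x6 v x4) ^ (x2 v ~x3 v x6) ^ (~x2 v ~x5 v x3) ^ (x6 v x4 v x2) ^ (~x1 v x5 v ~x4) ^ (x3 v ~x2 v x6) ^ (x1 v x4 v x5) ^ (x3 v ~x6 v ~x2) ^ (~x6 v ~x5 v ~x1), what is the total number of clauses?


Each group enclosed in parentheses joined by ^ is one clause.
Counting the conjuncts: 9 clauses.

9


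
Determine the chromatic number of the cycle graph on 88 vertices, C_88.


A cycle on an even number of vertices is bipartite: alternate two colors around the cycle.
Since 88 is even, two colors suffice, and at least two are needed because the graph has edges.
Chromatic number = 2.

2


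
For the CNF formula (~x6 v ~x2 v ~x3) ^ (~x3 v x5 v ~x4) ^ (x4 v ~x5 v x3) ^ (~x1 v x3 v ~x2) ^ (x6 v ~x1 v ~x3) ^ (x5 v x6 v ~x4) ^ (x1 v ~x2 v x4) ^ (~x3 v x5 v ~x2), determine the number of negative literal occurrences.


Scan each clause for negated literals.
Clause 1: 3 negative; Clause 2: 2 negative; Clause 3: 1 negative; Clause 4: 2 negative; Clause 5: 2 negative; Clause 6: 1 negative; Clause 7: 1 negative; Clause 8: 2 negative.
Total negative literal occurrences = 14.

14


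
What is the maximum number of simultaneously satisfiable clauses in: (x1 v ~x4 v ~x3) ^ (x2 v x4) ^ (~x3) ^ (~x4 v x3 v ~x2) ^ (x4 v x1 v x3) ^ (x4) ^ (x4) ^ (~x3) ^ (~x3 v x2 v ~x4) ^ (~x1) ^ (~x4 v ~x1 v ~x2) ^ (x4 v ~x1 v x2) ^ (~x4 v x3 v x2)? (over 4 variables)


Enumerate all 16 truth assignments.
For each, count how many of the 13 clauses are satisfied.
The formula is not fully satisfiable, so the maximum is below 13.
Maximum simultaneously satisfiable clauses = 12.

12


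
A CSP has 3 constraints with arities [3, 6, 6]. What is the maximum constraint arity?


The arities are: 3, 6, 6.
Scan for the maximum value.
Maximum arity = 6.

6


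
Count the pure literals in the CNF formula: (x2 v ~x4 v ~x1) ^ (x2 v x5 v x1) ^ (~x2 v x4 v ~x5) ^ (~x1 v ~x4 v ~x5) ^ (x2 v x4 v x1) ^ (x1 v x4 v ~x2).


A pure literal appears in only one polarity across all clauses.
No pure literals found.
Count = 0.

0


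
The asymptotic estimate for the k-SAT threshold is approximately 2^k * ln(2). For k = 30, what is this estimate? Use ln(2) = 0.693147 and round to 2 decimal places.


Using the asymptotic formula: threshold ~ 2^k * ln(2).
2^30 = 1073741824.
1073741824 * 0.693147 = 744260924.08.

744260924.08


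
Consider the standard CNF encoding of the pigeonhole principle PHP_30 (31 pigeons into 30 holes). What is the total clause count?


The PHP encoding has two parts:
1) At-least-one-hole clauses: 31 (one per pigeon, each with 30 literals).
2) At-most-one-pigeon-per-hole clauses: 30 holes * C(31,2) = 30 * 465 = 13950.
Total clauses = 31 + 13950 = 13981.

13981


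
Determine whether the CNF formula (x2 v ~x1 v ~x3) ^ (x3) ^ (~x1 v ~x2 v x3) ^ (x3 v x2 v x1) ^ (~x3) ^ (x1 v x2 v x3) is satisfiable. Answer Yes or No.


Check all 8 possible truth assignments.
Number of satisfying assignments found: 0.
The formula is unsatisfiable.

No


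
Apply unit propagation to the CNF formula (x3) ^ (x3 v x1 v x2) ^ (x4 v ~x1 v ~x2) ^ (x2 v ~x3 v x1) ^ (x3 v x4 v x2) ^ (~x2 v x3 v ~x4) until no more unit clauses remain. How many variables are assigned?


Unit propagation repeatedly assigns the literal in any unit clause, then simplifies.
Assignments in order: x3 = T.
No further unit clauses remain.
Total variables assigned = 1.

1


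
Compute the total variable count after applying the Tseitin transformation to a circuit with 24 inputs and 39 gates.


The Tseitin transformation introduces one auxiliary variable per gate.
Total variables = inputs + gates = 24 + 39 = 63.

63


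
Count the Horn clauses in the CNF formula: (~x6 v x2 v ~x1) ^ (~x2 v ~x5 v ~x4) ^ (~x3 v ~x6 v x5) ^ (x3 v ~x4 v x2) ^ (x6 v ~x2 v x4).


A Horn clause has at most one positive literal.
Clause 1: 1 positive lit(s) -> Horn
Clause 2: 0 positive lit(s) -> Horn
Clause 3: 1 positive lit(s) -> Horn
Clause 4: 2 positive lit(s) -> not Horn
Clause 5: 2 positive lit(s) -> not Horn
Total Horn clauses = 3.

3


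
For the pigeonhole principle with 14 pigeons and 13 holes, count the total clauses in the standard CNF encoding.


The PHP encoding has two parts:
1) At-least-one-hole clauses: 14 (one per pigeon, each with 13 literals).
2) At-most-one-pigeon-per-hole clauses: 13 holes * C(14,2) = 13 * 91 = 1183.
Total clauses = 14 + 1183 = 1197.

1197


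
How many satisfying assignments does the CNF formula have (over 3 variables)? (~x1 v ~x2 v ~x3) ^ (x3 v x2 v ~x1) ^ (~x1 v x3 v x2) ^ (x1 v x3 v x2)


Enumerate all 8 truth assignments over 3 variables.
Test each against every clause.
Satisfying assignments found: 5.

5


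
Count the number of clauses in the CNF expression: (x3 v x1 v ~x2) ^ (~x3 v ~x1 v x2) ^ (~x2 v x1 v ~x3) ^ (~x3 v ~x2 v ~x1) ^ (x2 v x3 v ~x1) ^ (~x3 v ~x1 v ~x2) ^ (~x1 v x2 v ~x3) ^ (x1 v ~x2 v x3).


Each group enclosed in parentheses joined by ^ is one clause.
Counting the conjuncts: 8 clauses.

8


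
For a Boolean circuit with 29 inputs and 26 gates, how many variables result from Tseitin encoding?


The Tseitin transformation introduces one auxiliary variable per gate.
Total variables = inputs + gates = 29 + 26 = 55.

55


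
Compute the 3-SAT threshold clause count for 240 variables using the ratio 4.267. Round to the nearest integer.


The 3-SAT phase transition occurs at approximately 4.267 clauses per variable.
m = 4.267 * 240 = 1024.08.
Rounded to nearest integer: 1024.

1024


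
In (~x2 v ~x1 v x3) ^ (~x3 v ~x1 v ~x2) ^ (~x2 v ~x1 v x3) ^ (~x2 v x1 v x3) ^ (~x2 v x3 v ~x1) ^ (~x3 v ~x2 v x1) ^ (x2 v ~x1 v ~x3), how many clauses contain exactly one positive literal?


A definite clause has exactly one positive literal.
Clause 1: 1 positive -> definite
Clause 2: 0 positive -> not definite
Clause 3: 1 positive -> definite
Clause 4: 2 positive -> not definite
Clause 5: 1 positive -> definite
Clause 6: 1 positive -> definite
Clause 7: 1 positive -> definite
Definite clause count = 5.

5


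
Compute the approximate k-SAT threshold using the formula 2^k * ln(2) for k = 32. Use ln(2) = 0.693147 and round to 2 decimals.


Using the asymptotic formula: threshold ~ 2^k * ln(2).
2^32 = 4294967296.
4294967296 * 0.693147 = 2977043696.32.

2977043696.32


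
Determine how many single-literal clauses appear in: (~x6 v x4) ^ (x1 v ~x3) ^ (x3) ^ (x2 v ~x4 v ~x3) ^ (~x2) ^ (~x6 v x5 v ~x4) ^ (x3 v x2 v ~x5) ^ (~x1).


A unit clause contains exactly one literal.
Unit clauses found: (x3), (~x2), (~x1).
Count = 3.

3


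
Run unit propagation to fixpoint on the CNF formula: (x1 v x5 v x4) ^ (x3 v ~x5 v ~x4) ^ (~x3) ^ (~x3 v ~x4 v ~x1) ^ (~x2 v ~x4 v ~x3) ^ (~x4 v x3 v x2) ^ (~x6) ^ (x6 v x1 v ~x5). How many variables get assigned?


Unit propagation repeatedly assigns the literal in any unit clause, then simplifies.
Assignments in order: x3 = F, x6 = F.
No further unit clauses remain.
Total variables assigned = 2.

2


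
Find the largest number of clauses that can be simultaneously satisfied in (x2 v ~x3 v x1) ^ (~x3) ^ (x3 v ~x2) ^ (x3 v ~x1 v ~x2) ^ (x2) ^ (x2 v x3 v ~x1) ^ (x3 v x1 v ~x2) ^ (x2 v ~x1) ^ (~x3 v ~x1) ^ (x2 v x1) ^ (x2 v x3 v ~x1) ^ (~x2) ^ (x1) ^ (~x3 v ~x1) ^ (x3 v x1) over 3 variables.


Enumerate all 8 truth assignments.
For each, count how many of the 15 clauses are satisfied.
The formula is not fully satisfiable, so the maximum is below 15.
Maximum simultaneously satisfiable clauses = 12.

12


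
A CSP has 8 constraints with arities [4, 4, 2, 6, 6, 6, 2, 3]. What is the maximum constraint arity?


The arities are: 4, 4, 2, 6, 6, 6, 2, 3.
Scan for the maximum value.
Maximum arity = 6.

6


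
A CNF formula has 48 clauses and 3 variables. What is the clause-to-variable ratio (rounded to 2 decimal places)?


Clause-to-variable ratio = clauses / variables.
48 / 3 = 16.0.

16.0


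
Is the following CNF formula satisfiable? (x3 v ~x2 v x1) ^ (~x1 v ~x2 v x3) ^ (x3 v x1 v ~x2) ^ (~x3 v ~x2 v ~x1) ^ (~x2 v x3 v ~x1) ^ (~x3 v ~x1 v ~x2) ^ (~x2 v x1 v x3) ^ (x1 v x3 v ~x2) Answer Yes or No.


Check all 8 possible truth assignments.
Number of satisfying assignments found: 5.
The formula is satisfiable.

Yes


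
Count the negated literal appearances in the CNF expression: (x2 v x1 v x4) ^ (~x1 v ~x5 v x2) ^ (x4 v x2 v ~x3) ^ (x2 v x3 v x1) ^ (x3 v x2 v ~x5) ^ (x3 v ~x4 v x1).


Scan each clause for negated literals.
Clause 1: 0 negative; Clause 2: 2 negative; Clause 3: 1 negative; Clause 4: 0 negative; Clause 5: 1 negative; Clause 6: 1 negative.
Total negative literal occurrences = 5.

5


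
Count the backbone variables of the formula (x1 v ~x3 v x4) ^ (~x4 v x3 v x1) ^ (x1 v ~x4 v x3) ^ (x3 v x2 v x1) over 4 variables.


Find all satisfying assignments: 11 model(s).
Check which variables have the same value in every model.
No variable is fixed across all models.
Backbone size = 0.

0


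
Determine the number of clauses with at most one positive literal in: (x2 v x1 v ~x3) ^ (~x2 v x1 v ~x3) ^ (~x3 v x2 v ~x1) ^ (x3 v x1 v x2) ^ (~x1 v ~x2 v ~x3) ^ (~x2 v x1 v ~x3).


A Horn clause has at most one positive literal.
Clause 1: 2 positive lit(s) -> not Horn
Clause 2: 1 positive lit(s) -> Horn
Clause 3: 1 positive lit(s) -> Horn
Clause 4: 3 positive lit(s) -> not Horn
Clause 5: 0 positive lit(s) -> Horn
Clause 6: 1 positive lit(s) -> Horn
Total Horn clauses = 4.

4


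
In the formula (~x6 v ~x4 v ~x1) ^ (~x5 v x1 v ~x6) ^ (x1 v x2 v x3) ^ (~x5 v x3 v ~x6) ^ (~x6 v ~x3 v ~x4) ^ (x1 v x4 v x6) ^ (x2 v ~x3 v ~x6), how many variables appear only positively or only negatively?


A pure literal appears in only one polarity across all clauses.
Pure literals: x2 (positive only), x5 (negative only).
Count = 2.

2


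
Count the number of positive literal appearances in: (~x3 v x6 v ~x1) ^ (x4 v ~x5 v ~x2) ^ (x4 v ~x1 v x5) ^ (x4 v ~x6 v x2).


Scan each clause for unnegated literals.
Clause 1: 1 positive; Clause 2: 1 positive; Clause 3: 2 positive; Clause 4: 2 positive.
Total positive literal occurrences = 6.

6


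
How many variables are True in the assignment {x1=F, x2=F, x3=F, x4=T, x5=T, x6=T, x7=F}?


The weight is the number of variables assigned True.
True variables: x4, x5, x6.
Weight = 3.

3


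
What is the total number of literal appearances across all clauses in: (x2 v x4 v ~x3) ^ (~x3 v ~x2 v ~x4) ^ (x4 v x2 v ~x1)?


Clause lengths: 3, 3, 3.
Sum = 3 + 3 + 3 = 9.

9


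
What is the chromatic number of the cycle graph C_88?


A cycle on an even number of vertices is bipartite: alternate two colors around the cycle.
Since 88 is even, two colors suffice, and at least two are needed because the graph has edges.
Chromatic number = 2.

2


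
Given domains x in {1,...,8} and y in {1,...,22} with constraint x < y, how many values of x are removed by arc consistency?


For the constraint x < y, x needs a supporting value in y's domain.
x can be at most 21 (one less than y's maximum).
Valid x values from domain: 8 out of 8.
Pruned = 8 - 8 = 0.

0


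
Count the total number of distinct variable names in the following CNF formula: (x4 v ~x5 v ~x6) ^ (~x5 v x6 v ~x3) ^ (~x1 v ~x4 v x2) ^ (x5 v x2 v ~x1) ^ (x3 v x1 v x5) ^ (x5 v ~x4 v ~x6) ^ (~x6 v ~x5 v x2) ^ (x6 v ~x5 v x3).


Identify each distinct variable in the formula.
Variables found: x1, x2, x3, x4, x5, x6.
Total distinct variables = 6.

6


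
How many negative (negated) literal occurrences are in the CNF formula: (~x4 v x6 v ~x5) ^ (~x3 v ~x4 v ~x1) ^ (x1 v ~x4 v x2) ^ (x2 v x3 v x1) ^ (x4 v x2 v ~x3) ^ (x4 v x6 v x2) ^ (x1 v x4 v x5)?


Scan each clause for negated literals.
Clause 1: 2 negative; Clause 2: 3 negative; Clause 3: 1 negative; Clause 4: 0 negative; Clause 5: 1 negative; Clause 6: 0 negative; Clause 7: 0 negative.
Total negative literal occurrences = 7.

7


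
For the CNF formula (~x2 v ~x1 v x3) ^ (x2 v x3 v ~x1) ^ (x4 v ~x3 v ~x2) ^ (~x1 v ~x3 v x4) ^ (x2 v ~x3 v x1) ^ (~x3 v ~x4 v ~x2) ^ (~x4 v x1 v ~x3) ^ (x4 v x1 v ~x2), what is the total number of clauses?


Each group enclosed in parentheses joined by ^ is one clause.
Counting the conjuncts: 8 clauses.

8


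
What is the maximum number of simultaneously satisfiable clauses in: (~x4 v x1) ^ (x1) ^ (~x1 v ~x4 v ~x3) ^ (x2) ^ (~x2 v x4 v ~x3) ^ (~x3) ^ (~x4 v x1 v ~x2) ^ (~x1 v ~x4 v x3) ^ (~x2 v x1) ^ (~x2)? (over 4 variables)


Enumerate all 16 truth assignments.
For each, count how many of the 10 clauses are satisfied.
The formula is not fully satisfiable, so the maximum is below 10.
Maximum simultaneously satisfiable clauses = 9.

9


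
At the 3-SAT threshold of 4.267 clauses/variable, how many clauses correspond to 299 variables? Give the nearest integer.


The 3-SAT phase transition occurs at approximately 4.267 clauses per variable.
m = 4.267 * 299 = 1275.833.
Rounded to nearest integer: 1276.

1276


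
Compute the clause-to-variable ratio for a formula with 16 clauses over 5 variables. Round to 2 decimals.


Clause-to-variable ratio = clauses / variables.
16 / 5 = 3.2.

3.2


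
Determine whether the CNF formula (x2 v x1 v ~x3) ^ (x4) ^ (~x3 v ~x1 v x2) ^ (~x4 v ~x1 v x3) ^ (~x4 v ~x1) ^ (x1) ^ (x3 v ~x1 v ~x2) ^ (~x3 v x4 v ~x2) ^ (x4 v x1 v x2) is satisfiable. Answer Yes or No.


Check all 16 possible truth assignments.
Number of satisfying assignments found: 0.
The formula is unsatisfiable.

No


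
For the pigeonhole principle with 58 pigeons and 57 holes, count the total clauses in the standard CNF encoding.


The PHP encoding has two parts:
1) At-least-one-hole clauses: 58 (one per pigeon, each with 57 literals).
2) At-most-one-pigeon-per-hole clauses: 57 holes * C(58,2) = 57 * 1653 = 94221.
Total clauses = 58 + 94221 = 94279.

94279


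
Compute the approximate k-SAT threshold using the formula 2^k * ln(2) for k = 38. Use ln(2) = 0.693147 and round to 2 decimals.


Using the asymptotic formula: threshold ~ 2^k * ln(2).
2^38 = 274877906944.
274877906944 * 0.693147 = 190530796564.51.

190530796564.51


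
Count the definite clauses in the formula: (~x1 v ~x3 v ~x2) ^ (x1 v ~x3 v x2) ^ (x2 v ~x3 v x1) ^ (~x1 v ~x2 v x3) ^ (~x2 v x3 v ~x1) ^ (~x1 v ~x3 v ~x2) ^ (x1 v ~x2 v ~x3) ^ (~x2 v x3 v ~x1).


A definite clause has exactly one positive literal.
Clause 1: 0 positive -> not definite
Clause 2: 2 positive -> not definite
Clause 3: 2 positive -> not definite
Clause 4: 1 positive -> definite
Clause 5: 1 positive -> definite
Clause 6: 0 positive -> not definite
Clause 7: 1 positive -> definite
Clause 8: 1 positive -> definite
Definite clause count = 4.

4


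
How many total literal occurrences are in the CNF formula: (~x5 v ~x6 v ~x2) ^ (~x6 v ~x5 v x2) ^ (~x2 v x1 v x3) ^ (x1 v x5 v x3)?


Clause lengths: 3, 3, 3, 3.
Sum = 3 + 3 + 3 + 3 = 12.

12


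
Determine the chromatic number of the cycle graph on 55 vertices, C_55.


An odd cycle cannot be 2-colored: alternating two colors around the cycle returns to the start with a conflict.
Since 55 is odd, three colors are required (and three suffice).
Chromatic number = 3.

3


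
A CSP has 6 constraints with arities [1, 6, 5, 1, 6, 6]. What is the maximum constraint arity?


The arities are: 1, 6, 5, 1, 6, 6.
Scan for the maximum value.
Maximum arity = 6.

6


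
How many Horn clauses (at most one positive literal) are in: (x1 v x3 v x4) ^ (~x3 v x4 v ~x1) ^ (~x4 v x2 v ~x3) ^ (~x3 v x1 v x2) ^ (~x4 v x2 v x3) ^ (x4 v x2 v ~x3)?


A Horn clause has at most one positive literal.
Clause 1: 3 positive lit(s) -> not Horn
Clause 2: 1 positive lit(s) -> Horn
Clause 3: 1 positive lit(s) -> Horn
Clause 4: 2 positive lit(s) -> not Horn
Clause 5: 2 positive lit(s) -> not Horn
Clause 6: 2 positive lit(s) -> not Horn
Total Horn clauses = 2.

2


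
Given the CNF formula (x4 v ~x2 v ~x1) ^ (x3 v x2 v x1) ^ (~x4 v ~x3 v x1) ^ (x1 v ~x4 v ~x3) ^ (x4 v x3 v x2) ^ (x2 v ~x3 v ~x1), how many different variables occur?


Identify each distinct variable in the formula.
Variables found: x1, x2, x3, x4.
Total distinct variables = 4.

4


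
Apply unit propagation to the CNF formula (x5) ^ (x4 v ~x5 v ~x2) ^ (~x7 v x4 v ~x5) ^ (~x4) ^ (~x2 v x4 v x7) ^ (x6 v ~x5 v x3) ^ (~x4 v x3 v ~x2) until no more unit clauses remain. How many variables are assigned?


Unit propagation repeatedly assigns the literal in any unit clause, then simplifies.
Assignments in order: x5 = T, x4 = F, x2 = F, x7 = F.
No further unit clauses remain.
Total variables assigned = 4.

4


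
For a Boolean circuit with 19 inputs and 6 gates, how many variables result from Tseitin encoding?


The Tseitin transformation introduces one auxiliary variable per gate.
Total variables = inputs + gates = 19 + 6 = 25.

25


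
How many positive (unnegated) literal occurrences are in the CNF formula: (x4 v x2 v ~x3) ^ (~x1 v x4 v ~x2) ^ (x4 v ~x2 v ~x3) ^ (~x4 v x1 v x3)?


Scan each clause for unnegated literals.
Clause 1: 2 positive; Clause 2: 1 positive; Clause 3: 1 positive; Clause 4: 2 positive.
Total positive literal occurrences = 6.

6


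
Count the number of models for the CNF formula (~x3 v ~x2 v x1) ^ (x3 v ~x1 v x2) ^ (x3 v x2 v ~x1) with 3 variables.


Enumerate all 8 truth assignments over 3 variables.
Test each against every clause.
Satisfying assignments found: 6.

6


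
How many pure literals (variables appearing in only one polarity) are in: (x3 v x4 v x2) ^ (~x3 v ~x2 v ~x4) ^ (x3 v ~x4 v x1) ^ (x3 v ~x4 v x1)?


A pure literal appears in only one polarity across all clauses.
Pure literals: x1 (positive only).
Count = 1.

1


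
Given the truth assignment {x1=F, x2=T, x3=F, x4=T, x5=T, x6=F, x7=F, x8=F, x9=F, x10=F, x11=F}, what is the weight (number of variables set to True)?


The weight is the number of variables assigned True.
True variables: x2, x4, x5.
Weight = 3.

3


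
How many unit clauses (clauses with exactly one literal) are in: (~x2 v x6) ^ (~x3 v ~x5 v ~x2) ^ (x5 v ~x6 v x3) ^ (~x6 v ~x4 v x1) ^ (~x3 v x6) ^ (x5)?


A unit clause contains exactly one literal.
Unit clauses found: (x5).
Count = 1.

1


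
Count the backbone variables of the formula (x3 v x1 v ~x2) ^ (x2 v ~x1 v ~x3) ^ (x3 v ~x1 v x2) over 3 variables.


Find all satisfying assignments: 5 model(s).
Check which variables have the same value in every model.
No variable is fixed across all models.
Backbone size = 0.

0


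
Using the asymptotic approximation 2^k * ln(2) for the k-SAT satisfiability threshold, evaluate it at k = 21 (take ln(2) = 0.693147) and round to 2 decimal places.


Using the asymptotic formula: threshold ~ 2^k * ln(2).
2^21 = 2097152.
2097152 * 0.693147 = 1453634.62.

1453634.62


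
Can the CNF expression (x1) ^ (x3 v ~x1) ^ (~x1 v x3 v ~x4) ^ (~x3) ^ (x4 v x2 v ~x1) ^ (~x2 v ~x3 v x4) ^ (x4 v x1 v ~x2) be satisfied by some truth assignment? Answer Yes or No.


Check all 16 possible truth assignments.
Number of satisfying assignments found: 0.
The formula is unsatisfiable.

No


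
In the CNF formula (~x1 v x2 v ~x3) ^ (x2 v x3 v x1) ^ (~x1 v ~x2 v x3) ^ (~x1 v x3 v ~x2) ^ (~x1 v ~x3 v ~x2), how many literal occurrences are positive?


Scan each clause for unnegated literals.
Clause 1: 1 positive; Clause 2: 3 positive; Clause 3: 1 positive; Clause 4: 1 positive; Clause 5: 0 positive.
Total positive literal occurrences = 6.

6


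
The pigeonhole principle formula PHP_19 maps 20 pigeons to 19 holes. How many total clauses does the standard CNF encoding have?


The PHP encoding has two parts:
1) At-least-one-hole clauses: 20 (one per pigeon, each with 19 literals).
2) At-most-one-pigeon-per-hole clauses: 19 holes * C(20,2) = 19 * 190 = 3610.
Total clauses = 20 + 3610 = 3630.

3630


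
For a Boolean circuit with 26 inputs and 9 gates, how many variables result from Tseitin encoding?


The Tseitin transformation introduces one auxiliary variable per gate.
Total variables = inputs + gates = 26 + 9 = 35.

35


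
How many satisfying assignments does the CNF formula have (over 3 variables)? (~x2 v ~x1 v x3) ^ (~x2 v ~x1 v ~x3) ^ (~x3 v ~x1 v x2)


Enumerate all 8 truth assignments over 3 variables.
Test each against every clause.
Satisfying assignments found: 5.

5


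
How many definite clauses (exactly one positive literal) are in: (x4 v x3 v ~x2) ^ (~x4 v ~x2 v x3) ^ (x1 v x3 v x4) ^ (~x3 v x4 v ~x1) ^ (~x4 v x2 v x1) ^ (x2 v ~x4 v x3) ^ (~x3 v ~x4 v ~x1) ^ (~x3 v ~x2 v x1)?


A definite clause has exactly one positive literal.
Clause 1: 2 positive -> not definite
Clause 2: 1 positive -> definite
Clause 3: 3 positive -> not definite
Clause 4: 1 positive -> definite
Clause 5: 2 positive -> not definite
Clause 6: 2 positive -> not definite
Clause 7: 0 positive -> not definite
Clause 8: 1 positive -> definite
Definite clause count = 3.

3


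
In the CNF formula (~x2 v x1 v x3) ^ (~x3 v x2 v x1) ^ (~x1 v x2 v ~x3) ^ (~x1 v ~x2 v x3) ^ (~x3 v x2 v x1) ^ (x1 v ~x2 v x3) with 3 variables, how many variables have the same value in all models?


Find all satisfying assignments: 4 model(s).
Check which variables have the same value in every model.
No variable is fixed across all models.
Backbone size = 0.

0


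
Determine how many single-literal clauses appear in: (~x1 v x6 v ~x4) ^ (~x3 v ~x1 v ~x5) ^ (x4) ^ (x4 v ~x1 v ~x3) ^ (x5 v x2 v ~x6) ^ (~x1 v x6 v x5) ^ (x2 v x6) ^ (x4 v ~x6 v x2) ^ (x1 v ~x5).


A unit clause contains exactly one literal.
Unit clauses found: (x4).
Count = 1.

1


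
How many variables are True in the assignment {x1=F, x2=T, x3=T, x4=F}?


The weight is the number of variables assigned True.
True variables: x2, x3.
Weight = 2.

2


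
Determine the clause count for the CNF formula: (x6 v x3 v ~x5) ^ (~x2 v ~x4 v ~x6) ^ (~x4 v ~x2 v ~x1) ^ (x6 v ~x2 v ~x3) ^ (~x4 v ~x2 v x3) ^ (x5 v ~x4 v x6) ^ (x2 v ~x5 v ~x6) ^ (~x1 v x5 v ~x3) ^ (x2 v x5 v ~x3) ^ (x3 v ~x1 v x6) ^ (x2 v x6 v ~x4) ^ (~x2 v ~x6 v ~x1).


Each group enclosed in parentheses joined by ^ is one clause.
Counting the conjuncts: 12 clauses.

12


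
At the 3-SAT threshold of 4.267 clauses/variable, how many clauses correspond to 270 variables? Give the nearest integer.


The 3-SAT phase transition occurs at approximately 4.267 clauses per variable.
m = 4.267 * 270 = 1152.09.
Rounded to nearest integer: 1152.

1152


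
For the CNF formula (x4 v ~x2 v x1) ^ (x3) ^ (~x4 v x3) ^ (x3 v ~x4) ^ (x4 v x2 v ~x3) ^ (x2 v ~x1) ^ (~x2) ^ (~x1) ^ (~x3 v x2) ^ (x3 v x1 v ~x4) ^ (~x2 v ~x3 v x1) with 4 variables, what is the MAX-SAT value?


Enumerate all 16 truth assignments.
For each, count how many of the 11 clauses are satisfied.
The formula is not fully satisfiable, so the maximum is below 11.
Maximum simultaneously satisfiable clauses = 10.

10


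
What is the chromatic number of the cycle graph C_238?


A cycle on an even number of vertices is bipartite: alternate two colors around the cycle.
Since 238 is even, two colors suffice, and at least two are needed because the graph has edges.
Chromatic number = 2.

2


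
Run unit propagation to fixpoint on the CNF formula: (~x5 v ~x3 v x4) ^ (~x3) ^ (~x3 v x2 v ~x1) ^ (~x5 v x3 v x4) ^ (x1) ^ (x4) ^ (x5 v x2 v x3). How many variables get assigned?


Unit propagation repeatedly assigns the literal in any unit clause, then simplifies.
Assignments in order: x3 = F, x1 = T, x4 = T.
No further unit clauses remain.
Total variables assigned = 3.

3


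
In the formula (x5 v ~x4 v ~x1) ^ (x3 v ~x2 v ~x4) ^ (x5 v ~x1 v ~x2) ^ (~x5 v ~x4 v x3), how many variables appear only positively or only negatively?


A pure literal appears in only one polarity across all clauses.
Pure literals: x1 (negative only), x2 (negative only), x3 (positive only), x4 (negative only).
Count = 4.

4


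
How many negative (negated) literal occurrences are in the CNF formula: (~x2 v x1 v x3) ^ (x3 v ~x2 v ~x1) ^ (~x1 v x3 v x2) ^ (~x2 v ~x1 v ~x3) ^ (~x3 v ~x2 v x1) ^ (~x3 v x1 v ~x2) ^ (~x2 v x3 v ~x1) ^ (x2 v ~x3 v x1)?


Scan each clause for negated literals.
Clause 1: 1 negative; Clause 2: 2 negative; Clause 3: 1 negative; Clause 4: 3 negative; Clause 5: 2 negative; Clause 6: 2 negative; Clause 7: 2 negative; Clause 8: 1 negative.
Total negative literal occurrences = 14.

14


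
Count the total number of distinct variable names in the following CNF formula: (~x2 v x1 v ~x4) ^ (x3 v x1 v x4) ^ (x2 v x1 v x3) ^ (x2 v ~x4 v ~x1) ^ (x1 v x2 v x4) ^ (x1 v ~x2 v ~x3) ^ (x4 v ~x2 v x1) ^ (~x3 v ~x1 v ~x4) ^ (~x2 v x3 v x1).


Identify each distinct variable in the formula.
Variables found: x1, x2, x3, x4.
Total distinct variables = 4.

4


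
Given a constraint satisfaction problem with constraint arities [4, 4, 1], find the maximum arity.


The arities are: 4, 4, 1.
Scan for the maximum value.
Maximum arity = 4.

4


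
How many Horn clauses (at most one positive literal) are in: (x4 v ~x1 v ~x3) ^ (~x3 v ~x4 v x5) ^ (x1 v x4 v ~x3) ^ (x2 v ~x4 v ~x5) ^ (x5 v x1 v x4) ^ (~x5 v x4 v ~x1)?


A Horn clause has at most one positive literal.
Clause 1: 1 positive lit(s) -> Horn
Clause 2: 1 positive lit(s) -> Horn
Clause 3: 2 positive lit(s) -> not Horn
Clause 4: 1 positive lit(s) -> Horn
Clause 5: 3 positive lit(s) -> not Horn
Clause 6: 1 positive lit(s) -> Horn
Total Horn clauses = 4.

4


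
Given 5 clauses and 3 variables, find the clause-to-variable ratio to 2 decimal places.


Clause-to-variable ratio = clauses / variables.
5 / 3 = 1.67.

1.67


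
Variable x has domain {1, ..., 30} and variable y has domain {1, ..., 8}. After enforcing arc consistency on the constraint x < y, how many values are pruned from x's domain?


For the constraint x < y, x needs a supporting value in y's domain.
x can be at most 7 (one less than y's maximum).
Valid x values from domain: 7 out of 30.
Pruned = 30 - 7 = 23.

23


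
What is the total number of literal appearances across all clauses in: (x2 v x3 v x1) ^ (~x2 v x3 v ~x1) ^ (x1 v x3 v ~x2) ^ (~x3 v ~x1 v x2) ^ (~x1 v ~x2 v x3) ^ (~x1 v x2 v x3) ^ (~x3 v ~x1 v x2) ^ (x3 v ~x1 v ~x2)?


Clause lengths: 3, 3, 3, 3, 3, 3, 3, 3.
Sum = 3 + 3 + 3 + 3 + 3 + 3 + 3 + 3 = 24.

24


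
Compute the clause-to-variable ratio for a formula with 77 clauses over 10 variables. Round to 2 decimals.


Clause-to-variable ratio = clauses / variables.
77 / 10 = 7.7.

7.7


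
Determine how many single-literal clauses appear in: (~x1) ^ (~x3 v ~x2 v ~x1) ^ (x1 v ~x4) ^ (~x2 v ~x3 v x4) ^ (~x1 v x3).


A unit clause contains exactly one literal.
Unit clauses found: (~x1).
Count = 1.

1


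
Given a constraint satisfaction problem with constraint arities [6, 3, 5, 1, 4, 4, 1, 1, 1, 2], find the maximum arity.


The arities are: 6, 3, 5, 1, 4, 4, 1, 1, 1, 2.
Scan for the maximum value.
Maximum arity = 6.

6


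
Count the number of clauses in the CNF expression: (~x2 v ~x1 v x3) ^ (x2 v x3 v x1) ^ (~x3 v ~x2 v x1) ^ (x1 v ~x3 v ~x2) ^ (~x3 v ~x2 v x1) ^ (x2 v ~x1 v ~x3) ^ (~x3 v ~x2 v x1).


Each group enclosed in parentheses joined by ^ is one clause.
Counting the conjuncts: 7 clauses.

7


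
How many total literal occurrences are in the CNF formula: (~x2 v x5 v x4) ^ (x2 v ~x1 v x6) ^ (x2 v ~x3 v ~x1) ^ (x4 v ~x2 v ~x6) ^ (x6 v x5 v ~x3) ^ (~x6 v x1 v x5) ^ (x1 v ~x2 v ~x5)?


Clause lengths: 3, 3, 3, 3, 3, 3, 3.
Sum = 3 + 3 + 3 + 3 + 3 + 3 + 3 = 21.

21


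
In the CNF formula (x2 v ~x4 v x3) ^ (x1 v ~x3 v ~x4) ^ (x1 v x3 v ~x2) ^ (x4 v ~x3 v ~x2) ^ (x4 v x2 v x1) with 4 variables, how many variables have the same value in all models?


Find all satisfying assignments: 6 model(s).
Check which variables have the same value in every model.
Fixed variables: x1=T.
Backbone size = 1.

1


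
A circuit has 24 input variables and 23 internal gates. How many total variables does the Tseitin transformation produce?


The Tseitin transformation introduces one auxiliary variable per gate.
Total variables = inputs + gates = 24 + 23 = 47.

47


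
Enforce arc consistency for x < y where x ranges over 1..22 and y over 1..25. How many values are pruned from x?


For the constraint x < y, x needs a supporting value in y's domain.
x can be at most 24 (one less than y's maximum).
Valid x values from domain: 22 out of 22.
Pruned = 22 - 22 = 0.

0


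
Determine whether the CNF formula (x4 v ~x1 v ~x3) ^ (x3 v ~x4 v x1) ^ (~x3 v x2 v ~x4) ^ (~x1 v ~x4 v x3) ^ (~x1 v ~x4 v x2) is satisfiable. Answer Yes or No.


Check all 16 possible truth assignments.
Number of satisfying assignments found: 8.
The formula is satisfiable.

Yes


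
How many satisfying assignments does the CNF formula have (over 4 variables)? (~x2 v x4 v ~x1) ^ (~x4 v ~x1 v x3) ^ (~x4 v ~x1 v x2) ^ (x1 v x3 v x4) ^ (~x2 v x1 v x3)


Enumerate all 16 truth assignments over 4 variables.
Test each against every clause.
Satisfying assignments found: 8.

8


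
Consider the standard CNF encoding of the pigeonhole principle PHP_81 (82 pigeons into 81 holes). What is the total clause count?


The PHP encoding has two parts:
1) At-least-one-hole clauses: 82 (one per pigeon, each with 81 literals).
2) At-most-one-pigeon-per-hole clauses: 81 holes * C(82,2) = 81 * 3321 = 269001.
Total clauses = 82 + 269001 = 269083.

269083


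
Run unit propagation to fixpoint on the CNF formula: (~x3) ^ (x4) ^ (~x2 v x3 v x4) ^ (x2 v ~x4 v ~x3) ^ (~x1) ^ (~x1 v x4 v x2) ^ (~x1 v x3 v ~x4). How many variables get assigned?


Unit propagation repeatedly assigns the literal in any unit clause, then simplifies.
Assignments in order: x3 = F, x4 = T, x1 = F.
No further unit clauses remain.
Total variables assigned = 3.

3


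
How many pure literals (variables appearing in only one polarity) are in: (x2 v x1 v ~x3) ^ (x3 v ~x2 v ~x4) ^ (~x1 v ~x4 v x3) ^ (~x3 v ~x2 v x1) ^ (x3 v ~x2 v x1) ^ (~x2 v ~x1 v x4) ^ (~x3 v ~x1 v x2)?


A pure literal appears in only one polarity across all clauses.
No pure literals found.
Count = 0.

0


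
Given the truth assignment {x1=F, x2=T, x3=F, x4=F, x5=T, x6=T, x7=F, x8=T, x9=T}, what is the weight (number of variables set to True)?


The weight is the number of variables assigned True.
True variables: x2, x5, x6, x8, x9.
Weight = 5.

5


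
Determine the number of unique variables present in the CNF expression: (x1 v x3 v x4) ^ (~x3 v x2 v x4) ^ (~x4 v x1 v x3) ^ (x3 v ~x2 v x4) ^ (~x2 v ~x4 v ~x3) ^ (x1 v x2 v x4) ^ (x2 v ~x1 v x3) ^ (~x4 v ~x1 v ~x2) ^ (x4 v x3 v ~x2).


Identify each distinct variable in the formula.
Variables found: x1, x2, x3, x4.
Total distinct variables = 4.

4


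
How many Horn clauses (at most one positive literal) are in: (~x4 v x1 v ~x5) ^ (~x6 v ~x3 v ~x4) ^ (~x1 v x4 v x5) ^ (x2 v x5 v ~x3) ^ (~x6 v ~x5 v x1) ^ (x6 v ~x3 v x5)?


A Horn clause has at most one positive literal.
Clause 1: 1 positive lit(s) -> Horn
Clause 2: 0 positive lit(s) -> Horn
Clause 3: 2 positive lit(s) -> not Horn
Clause 4: 2 positive lit(s) -> not Horn
Clause 5: 1 positive lit(s) -> Horn
Clause 6: 2 positive lit(s) -> not Horn
Total Horn clauses = 3.

3


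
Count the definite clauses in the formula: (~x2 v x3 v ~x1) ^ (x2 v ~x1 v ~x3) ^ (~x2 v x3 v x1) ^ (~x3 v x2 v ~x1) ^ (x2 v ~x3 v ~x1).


A definite clause has exactly one positive literal.
Clause 1: 1 positive -> definite
Clause 2: 1 positive -> definite
Clause 3: 2 positive -> not definite
Clause 4: 1 positive -> definite
Clause 5: 1 positive -> definite
Definite clause count = 4.

4


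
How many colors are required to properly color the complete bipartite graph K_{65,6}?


K_{65,6} is bipartite by definition: the two parts are independent sets, with every edge crossing between them.
Color all vertices in one part with color 1 and all vertices in the other part with color 2.
Since the graph has at least one edge, one color does not suffice.
Chromatic number = 2.

2


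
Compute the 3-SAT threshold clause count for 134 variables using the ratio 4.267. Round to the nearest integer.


The 3-SAT phase transition occurs at approximately 4.267 clauses per variable.
m = 4.267 * 134 = 571.778.
Rounded to nearest integer: 572.

572


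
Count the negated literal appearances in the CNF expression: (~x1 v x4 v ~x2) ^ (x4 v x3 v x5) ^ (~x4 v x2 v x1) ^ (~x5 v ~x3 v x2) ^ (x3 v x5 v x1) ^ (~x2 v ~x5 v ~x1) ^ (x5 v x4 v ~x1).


Scan each clause for negated literals.
Clause 1: 2 negative; Clause 2: 0 negative; Clause 3: 1 negative; Clause 4: 2 negative; Clause 5: 0 negative; Clause 6: 3 negative; Clause 7: 1 negative.
Total negative literal occurrences = 9.

9


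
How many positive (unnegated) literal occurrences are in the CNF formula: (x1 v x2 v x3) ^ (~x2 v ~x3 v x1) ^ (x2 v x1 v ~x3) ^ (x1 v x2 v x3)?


Scan each clause for unnegated literals.
Clause 1: 3 positive; Clause 2: 1 positive; Clause 3: 2 positive; Clause 4: 3 positive.
Total positive literal occurrences = 9.

9


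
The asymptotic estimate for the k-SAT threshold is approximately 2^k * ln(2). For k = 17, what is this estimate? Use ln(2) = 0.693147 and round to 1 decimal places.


Using the asymptotic formula: threshold ~ 2^k * ln(2).
2^17 = 131072.
131072 * 0.693147 = 90852.2.

90852.2


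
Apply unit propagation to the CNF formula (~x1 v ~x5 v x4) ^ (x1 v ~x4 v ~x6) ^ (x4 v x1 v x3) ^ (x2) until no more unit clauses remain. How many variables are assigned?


Unit propagation repeatedly assigns the literal in any unit clause, then simplifies.
Assignments in order: x2 = T.
No further unit clauses remain.
Total variables assigned = 1.

1


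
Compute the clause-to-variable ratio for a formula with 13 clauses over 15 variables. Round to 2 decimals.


Clause-to-variable ratio = clauses / variables.
13 / 15 = 0.87.

0.87


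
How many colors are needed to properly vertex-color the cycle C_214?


A cycle on an even number of vertices is bipartite: alternate two colors around the cycle.
Since 214 is even, two colors suffice, and at least two are needed because the graph has edges.
Chromatic number = 2.

2
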